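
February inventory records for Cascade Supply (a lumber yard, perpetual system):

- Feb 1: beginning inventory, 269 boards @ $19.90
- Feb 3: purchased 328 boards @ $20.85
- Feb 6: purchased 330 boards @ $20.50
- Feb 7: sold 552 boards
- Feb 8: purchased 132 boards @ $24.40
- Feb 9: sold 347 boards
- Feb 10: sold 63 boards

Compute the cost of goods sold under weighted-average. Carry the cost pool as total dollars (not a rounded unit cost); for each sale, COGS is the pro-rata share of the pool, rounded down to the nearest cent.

COGS = $20,094.30

After Feb 1: 269 on hand, pool $5,353.10 (≈ $19.9000 each)
After Feb 3: 597 on hand, pool $12,191.90 (≈ $20.4219 each)
After Feb 6: 927 on hand, pool $18,956.90 (≈ $20.4497 each)
Feb 7, sell 552: 552/927 × $18,956.90 → $11,288.25
After Feb 8: 507 on hand, pool $10,889.45 (≈ $21.4782 each)
Feb 9, sell 347: 347/507 × $10,889.45 → $7,452.93
Feb 10, sell 63: 63/160 × $3,436.52 → $1,353.12
Total COGS = $11,288.25 + $7,452.93 + $1,353.12 = $20,094.30
Ending inventory (cost pool remaining) = $2,083.40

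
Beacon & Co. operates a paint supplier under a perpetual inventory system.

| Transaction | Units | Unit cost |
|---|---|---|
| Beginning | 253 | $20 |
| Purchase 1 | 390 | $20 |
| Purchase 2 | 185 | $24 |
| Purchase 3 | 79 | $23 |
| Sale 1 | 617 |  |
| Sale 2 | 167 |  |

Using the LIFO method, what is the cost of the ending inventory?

Sale 1 (617) [LIFO — newest first]: 79 @ $23 + 185 @ $24 + 353 @ $20 = $13,317
Sale 2 (167) [LIFO — newest first]: 37 @ $20 + 130 @ $20 = $3,340
Total COGS = $13,317 + $3,340 = $16,657
Ending inventory: 123 @ $20 = $2,460
Check: goods available $19,117 = COGS $16,657 + ending $2,460

Ending inventory = $2,460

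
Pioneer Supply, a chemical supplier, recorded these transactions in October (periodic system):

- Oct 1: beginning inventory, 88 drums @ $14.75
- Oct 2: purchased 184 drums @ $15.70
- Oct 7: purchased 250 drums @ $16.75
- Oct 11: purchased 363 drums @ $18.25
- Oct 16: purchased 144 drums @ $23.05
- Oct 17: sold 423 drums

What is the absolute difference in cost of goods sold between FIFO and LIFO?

$1,694.90

FIFO COGS: 88 @ $14.75 + 184 @ $15.70 + 151 @ $16.75 = $6,716.05
LIFO COGS: 144 @ $23.05 + 279 @ $18.25 = $8,410.95
Difference = |$6,716.05 − $8,410.95| = $1,694.90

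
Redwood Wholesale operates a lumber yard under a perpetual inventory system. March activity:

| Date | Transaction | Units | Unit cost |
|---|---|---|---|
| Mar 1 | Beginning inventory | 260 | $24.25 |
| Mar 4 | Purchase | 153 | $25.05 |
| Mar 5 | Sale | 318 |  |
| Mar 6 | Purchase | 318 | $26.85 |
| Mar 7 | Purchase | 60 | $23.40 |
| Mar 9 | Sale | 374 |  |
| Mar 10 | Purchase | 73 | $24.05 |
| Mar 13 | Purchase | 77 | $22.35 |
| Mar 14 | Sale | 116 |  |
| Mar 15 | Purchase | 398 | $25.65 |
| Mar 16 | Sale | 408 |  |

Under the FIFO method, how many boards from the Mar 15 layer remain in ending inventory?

Mar 5, 318 sold [FIFO — oldest first]: 260 @ $24.25 + 58 @ $25.05 = $7,757.90
Mar 9, 374 sold [FIFO — oldest first]: 95 @ $25.05 + 279 @ $26.85 = $9,870.90
Mar 14, 116 sold [FIFO — oldest first]: 39 @ $26.85 + 60 @ $23.40 + 17 @ $24.05 = $2,860.00
Mar 16, 408 sold [FIFO — oldest first]: 56 @ $24.05 + 77 @ $22.35 + 275 @ $25.65 = $10,121.50
Total COGS = $7,757.90 + $9,870.90 + $2,860.00 + $10,121.50 = $30,610.30
Ending inventory: 123 @ $25.65 = $3,154.95
Check: goods available $33,765.25 = COGS $30,610.30 + ending $3,154.95

123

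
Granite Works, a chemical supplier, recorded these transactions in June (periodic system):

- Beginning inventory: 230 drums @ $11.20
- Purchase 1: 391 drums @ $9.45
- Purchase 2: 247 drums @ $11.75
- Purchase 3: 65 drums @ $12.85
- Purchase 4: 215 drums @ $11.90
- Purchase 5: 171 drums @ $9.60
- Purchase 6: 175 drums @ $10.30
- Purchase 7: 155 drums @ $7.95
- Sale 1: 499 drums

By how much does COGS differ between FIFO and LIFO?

$460.90

FIFO COGS: 230 @ $11.20 + 269 @ $9.45 = $5,118.05
LIFO COGS: 155 @ $7.95 + 175 @ $10.30 + 169 @ $9.60 = $4,657.15
Difference = |$5,118.05 − $4,657.15| = $460.90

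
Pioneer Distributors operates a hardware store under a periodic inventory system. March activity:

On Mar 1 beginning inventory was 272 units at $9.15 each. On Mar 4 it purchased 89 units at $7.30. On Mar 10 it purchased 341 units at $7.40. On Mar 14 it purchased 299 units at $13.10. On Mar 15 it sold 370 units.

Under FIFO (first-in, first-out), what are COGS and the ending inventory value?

COGS = $3,205.10; ending inventory = $6,373.70

Mar 15, 370 sold [FIFO — oldest first]: 272 @ $9.15 + 89 @ $7.30 + 9 @ $7.40 = $3,205.10
Ending inventory: 332 @ $7.40 + 299 @ $13.10 = $6,373.70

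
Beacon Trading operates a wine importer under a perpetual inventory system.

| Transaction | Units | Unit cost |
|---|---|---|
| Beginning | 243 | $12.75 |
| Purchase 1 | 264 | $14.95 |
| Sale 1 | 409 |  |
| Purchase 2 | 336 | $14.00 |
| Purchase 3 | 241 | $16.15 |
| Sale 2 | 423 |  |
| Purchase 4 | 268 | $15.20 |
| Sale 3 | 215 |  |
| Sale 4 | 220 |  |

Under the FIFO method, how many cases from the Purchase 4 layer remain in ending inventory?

85

Sale 1 (409) [FIFO — oldest first]: 243 @ $12.75 + 166 @ $14.95 = $5,579.95
Sale 2 (423) [FIFO — oldest first]: 98 @ $14.95 + 325 @ $14.00 = $6,015.10
Sale 3 (215) [FIFO — oldest first]: 11 @ $14.00 + 204 @ $16.15 = $3,448.60
Sale 4 (220) [FIFO — oldest first]: 37 @ $16.15 + 183 @ $15.20 = $3,379.15
Total COGS = $5,579.95 + $6,015.10 + $3,448.60 + $3,379.15 = $18,422.80
Ending inventory: 85 @ $15.20 = $1,292.00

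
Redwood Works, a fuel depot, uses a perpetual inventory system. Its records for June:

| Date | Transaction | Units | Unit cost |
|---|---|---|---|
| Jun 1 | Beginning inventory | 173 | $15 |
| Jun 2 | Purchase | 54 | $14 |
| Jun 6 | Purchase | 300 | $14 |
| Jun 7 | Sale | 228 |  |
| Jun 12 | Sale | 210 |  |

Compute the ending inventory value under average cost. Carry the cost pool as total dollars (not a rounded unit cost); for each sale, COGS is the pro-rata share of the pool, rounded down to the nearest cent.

After Jun 1: 173 on hand, pool $2,595.00 (≈ $15.0000 each)
After Jun 2: 227 on hand, pool $3,351.00 (≈ $14.7621 each)
After Jun 6: 527 on hand, pool $7,551.00 (≈ $14.3283 each)
Jun 7, sell 228: 228/527 × $7,551.00 → $3,266.84
Jun 12, sell 210: 210/299 × $4,284.16 → $3,008.94
Total COGS = $3,266.84 + $3,008.94 = $6,275.78
Ending inventory (cost pool remaining) = $1,275.22
Check: goods available $7,551.00 = COGS $6,275.78 + ending $1,275.22

Ending inventory = $1,275.22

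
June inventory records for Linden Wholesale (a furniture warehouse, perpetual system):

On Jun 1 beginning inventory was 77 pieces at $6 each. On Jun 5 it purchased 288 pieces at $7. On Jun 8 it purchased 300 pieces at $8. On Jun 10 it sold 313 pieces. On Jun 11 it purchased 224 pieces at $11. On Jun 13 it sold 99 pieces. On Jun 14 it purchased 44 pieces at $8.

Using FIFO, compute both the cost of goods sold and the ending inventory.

COGS = $2,854; ending inventory = $4,840

Jun 10, 313 sold [FIFO — oldest first]: 77 @ $6 + 236 @ $7 = $2,114
Jun 13, 99 sold [FIFO — oldest first]: 52 @ $7 + 47 @ $8 = $740
Total COGS = $2,114 + $740 = $2,854
Ending inventory: 253 @ $8 + 224 @ $11 + 44 @ $8 = $4,840
Check: goods available $7,694 = COGS $2,854 + ending $4,840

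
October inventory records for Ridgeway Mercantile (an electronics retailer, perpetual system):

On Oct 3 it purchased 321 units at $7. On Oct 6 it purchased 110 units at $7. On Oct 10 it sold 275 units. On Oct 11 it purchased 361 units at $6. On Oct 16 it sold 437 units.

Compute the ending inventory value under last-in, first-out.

Ending inventory = $560

Oct 10, 275 sold [LIFO — newest first]: 110 @ $7 + 165 @ $7 = $1,925
Oct 16, 437 sold [LIFO — newest first]: 361 @ $6 + 76 @ $7 = $2,698
Total COGS = $1,925 + $2,698 = $4,623
Ending inventory: 80 @ $7 = $560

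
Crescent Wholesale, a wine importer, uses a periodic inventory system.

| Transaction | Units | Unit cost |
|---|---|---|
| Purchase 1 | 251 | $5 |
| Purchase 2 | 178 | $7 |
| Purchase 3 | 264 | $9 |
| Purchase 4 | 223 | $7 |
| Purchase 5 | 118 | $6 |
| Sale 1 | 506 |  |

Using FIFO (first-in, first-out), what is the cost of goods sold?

Sale 1 (506) [FIFO — oldest first]: 251 @ $5 + 178 @ $7 + 77 @ $9 = $3,194
Ending inventory: 187 @ $9 + 223 @ $7 + 118 @ $6 = $3,952

COGS = $3,194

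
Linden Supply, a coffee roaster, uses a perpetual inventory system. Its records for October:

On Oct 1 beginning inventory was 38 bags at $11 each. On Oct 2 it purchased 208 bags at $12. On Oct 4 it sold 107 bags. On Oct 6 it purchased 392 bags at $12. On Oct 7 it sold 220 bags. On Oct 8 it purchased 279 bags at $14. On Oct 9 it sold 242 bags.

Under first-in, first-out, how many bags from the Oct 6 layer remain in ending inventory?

69

Oct 4, 107 sold [FIFO — oldest first]: 38 @ $11 + 69 @ $12 = $1,246
Oct 7, 220 sold [FIFO — oldest first]: 139 @ $12 + 81 @ $12 = $2,640
Oct 9, 242 sold [FIFO — oldest first]: 242 @ $12 = $2,904
Total COGS = $1,246 + $2,640 + $2,904 = $6,790
Ending inventory: 69 @ $12 + 279 @ $14 = $4,734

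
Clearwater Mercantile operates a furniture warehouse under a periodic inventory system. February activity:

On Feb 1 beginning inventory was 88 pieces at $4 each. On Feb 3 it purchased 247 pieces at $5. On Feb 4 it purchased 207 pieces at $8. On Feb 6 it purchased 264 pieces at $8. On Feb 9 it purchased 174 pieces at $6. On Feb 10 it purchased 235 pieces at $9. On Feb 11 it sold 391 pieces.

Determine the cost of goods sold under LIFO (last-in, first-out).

Feb 11, 391 sold [LIFO — newest first]: 235 @ $9 + 156 @ $6 = $3,051
Ending inventory: 88 @ $4 + 247 @ $5 + 207 @ $8 + 264 @ $8 + 18 @ $6 = $5,463

COGS = $3,051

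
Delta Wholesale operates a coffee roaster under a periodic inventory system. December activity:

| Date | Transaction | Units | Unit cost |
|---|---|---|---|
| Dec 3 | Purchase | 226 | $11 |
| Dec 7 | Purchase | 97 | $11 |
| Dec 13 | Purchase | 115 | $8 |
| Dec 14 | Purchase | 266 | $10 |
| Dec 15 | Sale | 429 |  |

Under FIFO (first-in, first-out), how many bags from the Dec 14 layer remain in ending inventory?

Dec 15, 429 sold [FIFO — oldest first]: 226 @ $11 + 97 @ $11 + 106 @ $8 = $4,401
Ending inventory: 9 @ $8 + 266 @ $10 = $2,732
Check: goods available $7,133 = COGS $4,401 + ending $2,732

266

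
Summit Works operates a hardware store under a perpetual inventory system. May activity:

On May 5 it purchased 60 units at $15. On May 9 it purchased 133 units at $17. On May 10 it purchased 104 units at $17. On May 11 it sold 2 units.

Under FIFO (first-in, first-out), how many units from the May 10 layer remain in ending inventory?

104

May 11, 2 sold [FIFO — oldest first]: 2 @ $15 = $30
Ending inventory: 58 @ $15 + 133 @ $17 + 104 @ $17 = $4,899
Check: goods available $4,929 = COGS $30 + ending $4,899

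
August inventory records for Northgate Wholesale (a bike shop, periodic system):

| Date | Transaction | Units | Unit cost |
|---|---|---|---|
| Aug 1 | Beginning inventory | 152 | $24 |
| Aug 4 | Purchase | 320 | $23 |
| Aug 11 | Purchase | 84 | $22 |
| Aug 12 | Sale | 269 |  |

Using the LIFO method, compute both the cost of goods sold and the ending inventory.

COGS = $6,103; ending inventory = $6,753

Aug 12, 269 sold [LIFO — newest first]: 84 @ $22 + 185 @ $23 = $6,103
Ending inventory: 152 @ $24 + 135 @ $23 = $6,753
Check: goods available $12,856 = COGS $6,103 + ending $6,753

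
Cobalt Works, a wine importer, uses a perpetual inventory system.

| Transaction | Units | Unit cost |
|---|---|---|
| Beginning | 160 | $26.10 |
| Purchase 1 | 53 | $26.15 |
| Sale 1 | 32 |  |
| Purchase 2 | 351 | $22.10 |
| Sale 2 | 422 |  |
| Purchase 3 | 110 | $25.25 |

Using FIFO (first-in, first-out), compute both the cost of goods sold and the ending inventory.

COGS = $10,888.05; ending inventory = $5,208.50

Sale 1 (32) [FIFO — oldest first]: 32 @ $26.10 = $835.20
Sale 2 (422) [FIFO — oldest first]: 128 @ $26.10 + 53 @ $26.15 + 241 @ $22.10 = $10,052.85
Total COGS = $835.20 + $10,052.85 = $10,888.05
Ending inventory: 110 @ $22.10 + 110 @ $25.25 = $5,208.50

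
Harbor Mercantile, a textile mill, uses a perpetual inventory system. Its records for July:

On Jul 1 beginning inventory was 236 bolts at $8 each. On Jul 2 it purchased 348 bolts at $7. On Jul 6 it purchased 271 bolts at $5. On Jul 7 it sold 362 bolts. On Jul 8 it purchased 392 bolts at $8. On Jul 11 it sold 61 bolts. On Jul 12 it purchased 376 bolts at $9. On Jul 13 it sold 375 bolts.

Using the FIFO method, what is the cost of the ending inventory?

Jul 7, 362 sold [FIFO — oldest first]: 236 @ $8 + 126 @ $7 = $2,770
Jul 11, 61 sold [FIFO — oldest first]: 61 @ $7 = $427
Jul 13, 375 sold [FIFO — oldest first]: 161 @ $7 + 214 @ $5 = $2,197
Total COGS = $2,770 + $427 + $2,197 = $5,394
Ending inventory: 57 @ $5 + 392 @ $8 + 376 @ $9 = $6,805
Check: goods available $12,199 = COGS $5,394 + ending $6,805

Ending inventory = $6,805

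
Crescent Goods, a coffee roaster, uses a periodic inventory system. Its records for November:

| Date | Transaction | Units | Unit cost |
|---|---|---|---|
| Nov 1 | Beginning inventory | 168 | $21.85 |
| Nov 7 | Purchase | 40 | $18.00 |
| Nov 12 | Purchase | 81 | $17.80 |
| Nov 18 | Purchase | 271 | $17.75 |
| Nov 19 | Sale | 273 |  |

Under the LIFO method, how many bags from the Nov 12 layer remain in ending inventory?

79

Nov 19, 273 sold [LIFO — newest first]: 271 @ $17.75 + 2 @ $17.80 = $4,845.85
Ending inventory: 168 @ $21.85 + 40 @ $18.00 + 79 @ $17.80 = $5,797.00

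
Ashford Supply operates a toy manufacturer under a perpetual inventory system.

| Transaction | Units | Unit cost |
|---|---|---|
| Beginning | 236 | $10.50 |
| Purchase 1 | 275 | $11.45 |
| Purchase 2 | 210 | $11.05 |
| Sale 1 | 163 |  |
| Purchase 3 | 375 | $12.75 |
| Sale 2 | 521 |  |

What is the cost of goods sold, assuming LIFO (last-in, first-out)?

Sale 1 (163) [LIFO — newest first]: 163 @ $11.05 = $1,801.15
Sale 2 (521) [LIFO — newest first]: 375 @ $12.75 + 47 @ $11.05 + 99 @ $11.45 = $6,434.15
Total COGS = $1,801.15 + $6,434.15 = $8,235.30
Ending inventory: 236 @ $10.50 + 176 @ $11.45 = $4,493.20

COGS = $8,235.30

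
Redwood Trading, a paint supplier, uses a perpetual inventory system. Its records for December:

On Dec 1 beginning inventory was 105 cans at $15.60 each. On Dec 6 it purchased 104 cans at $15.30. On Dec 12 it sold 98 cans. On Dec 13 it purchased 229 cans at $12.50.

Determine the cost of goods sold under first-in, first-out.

COGS = $1,528.80

Dec 12, 98 sold [FIFO — oldest first]: 98 @ $15.60 = $1,528.80
Ending inventory: 7 @ $15.60 + 104 @ $15.30 + 229 @ $12.50 = $4,562.90
Check: goods available $6,091.70 = COGS $1,528.80 + ending $4,562.90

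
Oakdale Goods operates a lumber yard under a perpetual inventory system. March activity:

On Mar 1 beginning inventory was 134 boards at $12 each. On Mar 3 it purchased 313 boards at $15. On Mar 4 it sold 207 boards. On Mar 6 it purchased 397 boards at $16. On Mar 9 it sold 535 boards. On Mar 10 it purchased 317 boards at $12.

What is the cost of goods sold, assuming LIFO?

Mar 4, 207 sold [LIFO — newest first]: 207 @ $15 = $3,105
Mar 9, 535 sold [LIFO — newest first]: 397 @ $16 + 106 @ $15 + 32 @ $12 = $8,326
Total COGS = $3,105 + $8,326 = $11,431
Ending inventory: 102 @ $12 + 317 @ $12 = $5,028
Check: goods available $16,459 = COGS $11,431 + ending $5,028

COGS = $11,431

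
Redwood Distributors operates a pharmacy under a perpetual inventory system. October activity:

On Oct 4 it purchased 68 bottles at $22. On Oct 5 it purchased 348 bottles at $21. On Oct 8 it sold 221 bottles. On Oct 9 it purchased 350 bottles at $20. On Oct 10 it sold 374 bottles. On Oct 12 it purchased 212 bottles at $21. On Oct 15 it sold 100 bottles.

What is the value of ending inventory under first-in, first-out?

Oct 8, 221 sold [FIFO — oldest first]: 68 @ $22 + 153 @ $21 = $4,709
Oct 10, 374 sold [FIFO — oldest first]: 195 @ $21 + 179 @ $20 = $7,675
Oct 15, 100 sold [FIFO — oldest first]: 100 @ $20 = $2,000
Total COGS = $4,709 + $7,675 + $2,000 = $14,384
Ending inventory: 71 @ $20 + 212 @ $21 = $5,872

Ending inventory = $5,872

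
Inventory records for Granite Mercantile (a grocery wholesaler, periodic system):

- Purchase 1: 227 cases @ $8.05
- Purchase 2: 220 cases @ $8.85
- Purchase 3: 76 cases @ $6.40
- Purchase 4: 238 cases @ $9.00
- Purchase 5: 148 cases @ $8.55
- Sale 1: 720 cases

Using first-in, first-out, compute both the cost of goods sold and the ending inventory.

COGS = $6,033.75; ending inventory = $1,634.40

Sale 1 (720) [FIFO — oldest first]: 227 @ $8.05 + 220 @ $8.85 + 76 @ $6.40 + 197 @ $9.00 = $6,033.75
Ending inventory: 41 @ $9.00 + 148 @ $8.55 = $1,634.40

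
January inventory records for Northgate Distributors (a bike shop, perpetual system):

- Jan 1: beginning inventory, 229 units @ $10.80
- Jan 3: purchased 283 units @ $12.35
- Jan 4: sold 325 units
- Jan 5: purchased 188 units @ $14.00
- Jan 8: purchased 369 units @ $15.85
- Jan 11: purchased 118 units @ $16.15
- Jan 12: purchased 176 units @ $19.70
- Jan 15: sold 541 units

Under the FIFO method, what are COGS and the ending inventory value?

Jan 4, 325 sold [FIFO — oldest first]: 229 @ $10.80 + 96 @ $12.35 = $3,658.80
Jan 15, 541 sold [FIFO — oldest first]: 187 @ $12.35 + 188 @ $14.00 + 166 @ $15.85 = $7,572.55
Total COGS = $3,658.80 + $7,572.55 = $11,231.35
Ending inventory: 203 @ $15.85 + 118 @ $16.15 + 176 @ $19.70 = $8,590.45

COGS = $11,231.35; ending inventory = $8,590.45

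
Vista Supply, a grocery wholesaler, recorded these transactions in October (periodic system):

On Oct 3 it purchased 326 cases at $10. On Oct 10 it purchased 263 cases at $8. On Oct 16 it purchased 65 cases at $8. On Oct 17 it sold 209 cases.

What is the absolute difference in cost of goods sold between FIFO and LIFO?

FIFO COGS: 209 @ $10 = $2,090
LIFO COGS: 65 @ $8 + 144 @ $8 = $1,672
Difference = |$2,090 − $1,672| = $418

$418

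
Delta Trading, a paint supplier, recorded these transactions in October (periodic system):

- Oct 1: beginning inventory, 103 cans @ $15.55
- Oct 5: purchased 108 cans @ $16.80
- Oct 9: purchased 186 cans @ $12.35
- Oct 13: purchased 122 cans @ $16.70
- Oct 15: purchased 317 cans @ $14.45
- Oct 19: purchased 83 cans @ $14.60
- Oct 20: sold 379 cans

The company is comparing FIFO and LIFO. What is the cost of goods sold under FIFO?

FIFO COGS: 103 @ $15.55 + 108 @ $16.80 + 168 @ $12.35 = $5,490.85
LIFO COGS: 83 @ $14.60 + 296 @ $14.45 = $5,489.00

COGS = $5,490.85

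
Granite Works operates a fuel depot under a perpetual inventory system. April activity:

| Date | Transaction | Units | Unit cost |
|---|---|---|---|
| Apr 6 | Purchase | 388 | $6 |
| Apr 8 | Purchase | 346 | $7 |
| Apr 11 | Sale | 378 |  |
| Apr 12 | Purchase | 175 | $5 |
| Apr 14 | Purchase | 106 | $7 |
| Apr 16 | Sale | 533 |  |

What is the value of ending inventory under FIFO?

Ending inventory = $728

Apr 11, 378 sold [FIFO — oldest first]: 378 @ $6 = $2,268
Apr 16, 533 sold [FIFO — oldest first]: 10 @ $6 + 346 @ $7 + 175 @ $5 + 2 @ $7 = $3,371
Total COGS = $2,268 + $3,371 = $5,639
Ending inventory: 104 @ $7 = $728
Check: goods available $6,367 = COGS $5,639 + ending $728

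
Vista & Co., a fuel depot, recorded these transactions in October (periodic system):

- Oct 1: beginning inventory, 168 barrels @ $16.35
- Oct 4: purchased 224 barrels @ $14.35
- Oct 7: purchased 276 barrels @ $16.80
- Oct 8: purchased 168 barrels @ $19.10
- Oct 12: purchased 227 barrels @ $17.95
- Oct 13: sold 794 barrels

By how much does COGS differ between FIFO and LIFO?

FIFO COGS: 168 @ $16.35 + 224 @ $14.35 + 276 @ $16.80 + 126 @ $19.10 = $13,004.60
LIFO COGS: 227 @ $17.95 + 168 @ $19.10 + 276 @ $16.80 + 123 @ $14.35 = $13,685.30
Difference = |$13,004.60 − $13,685.30| = $680.70

$680.70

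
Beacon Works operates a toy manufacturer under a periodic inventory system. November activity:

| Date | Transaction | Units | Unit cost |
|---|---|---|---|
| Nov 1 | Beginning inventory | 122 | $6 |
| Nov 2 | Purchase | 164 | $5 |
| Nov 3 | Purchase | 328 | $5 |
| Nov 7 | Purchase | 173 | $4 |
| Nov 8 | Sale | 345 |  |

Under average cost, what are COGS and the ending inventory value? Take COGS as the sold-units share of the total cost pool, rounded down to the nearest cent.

COGS = $1,702.64; ending inventory = $2,181.36

Nov 8, sell 345: 345/787 × $3,884.00 → $1,702.64
Ending inventory (cost pool remaining) = $2,181.36
Check: goods available $3,884.00 = COGS $1,702.64 + ending $2,181.36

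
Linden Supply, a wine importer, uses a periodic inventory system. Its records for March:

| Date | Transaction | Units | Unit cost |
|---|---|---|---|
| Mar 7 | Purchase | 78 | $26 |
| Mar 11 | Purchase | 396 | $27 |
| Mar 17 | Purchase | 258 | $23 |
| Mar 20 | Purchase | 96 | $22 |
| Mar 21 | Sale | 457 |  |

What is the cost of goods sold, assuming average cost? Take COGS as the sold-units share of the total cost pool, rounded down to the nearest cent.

COGS = $11,461.42

Mar 21, sell 457: 457/828 × $20,766.00 → $11,461.42
Ending inventory (cost pool remaining) = $9,304.58
Check: goods available $20,766.00 = COGS $11,461.42 + ending $9,304.58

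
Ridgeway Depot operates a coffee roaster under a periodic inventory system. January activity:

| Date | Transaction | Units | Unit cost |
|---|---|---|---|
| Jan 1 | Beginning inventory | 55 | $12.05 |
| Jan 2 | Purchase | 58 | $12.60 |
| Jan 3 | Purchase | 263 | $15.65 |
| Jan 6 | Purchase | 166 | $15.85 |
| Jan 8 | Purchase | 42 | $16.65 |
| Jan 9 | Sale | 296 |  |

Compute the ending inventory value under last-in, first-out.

Jan 9, 296 sold [LIFO — newest first]: 42 @ $16.65 + 166 @ $15.85 + 88 @ $15.65 = $4,707.60
Ending inventory: 55 @ $12.05 + 58 @ $12.60 + 175 @ $15.65 = $4,132.30
Check: goods available $8,839.90 = COGS $4,707.60 + ending $4,132.30

Ending inventory = $4,132.30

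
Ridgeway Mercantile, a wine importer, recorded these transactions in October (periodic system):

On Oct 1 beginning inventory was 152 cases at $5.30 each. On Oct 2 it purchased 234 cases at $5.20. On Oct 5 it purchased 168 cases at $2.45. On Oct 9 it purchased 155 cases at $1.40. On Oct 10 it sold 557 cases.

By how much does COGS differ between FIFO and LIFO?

$592.80

FIFO COGS: 152 @ $5.30 + 234 @ $5.20 + 168 @ $2.45 + 3 @ $1.40 = $2,438.20
LIFO COGS: 155 @ $1.40 + 168 @ $2.45 + 234 @ $5.20 = $1,845.40
Difference = |$2,438.20 − $1,845.40| = $592.80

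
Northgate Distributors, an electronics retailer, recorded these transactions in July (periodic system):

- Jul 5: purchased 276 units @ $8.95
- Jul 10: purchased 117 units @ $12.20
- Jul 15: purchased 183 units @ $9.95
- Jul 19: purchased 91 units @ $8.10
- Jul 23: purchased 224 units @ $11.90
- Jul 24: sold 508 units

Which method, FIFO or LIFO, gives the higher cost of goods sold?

FIFO COGS: 276 @ $8.95 + 117 @ $12.20 + 115 @ $9.95 = $5,041.85
LIFO COGS: 224 @ $11.90 + 91 @ $8.10 + 183 @ $9.95 + 10 @ $12.20 = $5,345.55

LIFO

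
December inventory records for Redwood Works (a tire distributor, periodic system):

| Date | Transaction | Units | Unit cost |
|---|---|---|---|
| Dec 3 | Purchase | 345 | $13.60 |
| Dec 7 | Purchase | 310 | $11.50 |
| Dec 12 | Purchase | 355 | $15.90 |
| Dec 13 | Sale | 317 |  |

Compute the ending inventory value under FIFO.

Dec 13, 317 sold [FIFO — oldest first]: 317 @ $13.60 = $4,311.20
Ending inventory: 28 @ $13.60 + 310 @ $11.50 + 355 @ $15.90 = $9,590.30

Ending inventory = $9,590.30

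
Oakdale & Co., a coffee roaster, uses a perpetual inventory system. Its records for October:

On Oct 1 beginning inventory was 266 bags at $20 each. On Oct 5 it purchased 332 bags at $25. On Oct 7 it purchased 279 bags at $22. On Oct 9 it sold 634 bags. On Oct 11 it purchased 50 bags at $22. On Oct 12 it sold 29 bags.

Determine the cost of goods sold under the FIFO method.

Oct 9, 634 sold [FIFO — oldest first]: 266 @ $20 + 332 @ $25 + 36 @ $22 = $14,412
Oct 12, 29 sold [FIFO — oldest first]: 29 @ $22 = $638
Total COGS = $14,412 + $638 = $15,050
Ending inventory: 214 @ $22 + 50 @ $22 = $5,808

COGS = $15,050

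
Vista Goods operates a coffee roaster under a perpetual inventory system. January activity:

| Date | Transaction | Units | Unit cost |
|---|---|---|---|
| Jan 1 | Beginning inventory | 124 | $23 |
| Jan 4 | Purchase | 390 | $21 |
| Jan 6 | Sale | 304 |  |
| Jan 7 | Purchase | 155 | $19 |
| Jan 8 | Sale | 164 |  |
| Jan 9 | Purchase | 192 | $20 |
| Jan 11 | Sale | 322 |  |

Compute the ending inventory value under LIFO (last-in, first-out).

Ending inventory = $1,633

Jan 6, 304 sold [LIFO — newest first]: 304 @ $21 = $6,384
Jan 8, 164 sold [LIFO — newest first]: 155 @ $19 + 9 @ $21 = $3,134
Jan 11, 322 sold [LIFO — newest first]: 192 @ $20 + 77 @ $21 + 53 @ $23 = $6,676
Total COGS = $6,384 + $3,134 + $6,676 = $16,194
Ending inventory: 71 @ $23 = $1,633
Check: goods available $17,827 = COGS $16,194 + ending $1,633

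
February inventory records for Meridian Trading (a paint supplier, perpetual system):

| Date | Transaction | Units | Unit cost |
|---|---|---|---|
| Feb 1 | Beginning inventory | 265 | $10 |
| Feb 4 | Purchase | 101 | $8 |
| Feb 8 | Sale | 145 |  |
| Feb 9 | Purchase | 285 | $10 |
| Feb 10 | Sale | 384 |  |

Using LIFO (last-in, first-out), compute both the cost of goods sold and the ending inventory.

COGS = $5,088; ending inventory = $1,220

Feb 8, 145 sold [LIFO — newest first]: 101 @ $8 + 44 @ $10 = $1,248
Feb 10, 384 sold [LIFO — newest first]: 285 @ $10 + 99 @ $10 = $3,840
Total COGS = $1,248 + $3,840 = $5,088
Ending inventory: 122 @ $10 = $1,220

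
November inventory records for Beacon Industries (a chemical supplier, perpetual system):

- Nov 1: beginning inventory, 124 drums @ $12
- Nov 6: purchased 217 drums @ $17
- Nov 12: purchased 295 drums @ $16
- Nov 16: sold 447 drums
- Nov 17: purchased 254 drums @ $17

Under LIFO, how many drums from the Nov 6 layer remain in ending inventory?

Nov 16, 447 sold [LIFO — newest first]: 295 @ $16 + 152 @ $17 = $7,304
Ending inventory: 124 @ $12 + 65 @ $17 + 254 @ $17 = $6,911

65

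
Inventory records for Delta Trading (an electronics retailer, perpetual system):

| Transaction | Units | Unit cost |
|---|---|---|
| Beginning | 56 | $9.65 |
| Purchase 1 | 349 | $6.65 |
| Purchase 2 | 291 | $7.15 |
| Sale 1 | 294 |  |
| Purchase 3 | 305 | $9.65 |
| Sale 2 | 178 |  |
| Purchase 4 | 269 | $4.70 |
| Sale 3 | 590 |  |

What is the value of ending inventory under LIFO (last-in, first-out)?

Sale 1 (294) [LIFO — newest first]: 291 @ $7.15 + 3 @ $6.65 = $2,100.60
Sale 2 (178) [LIFO — newest first]: 178 @ $9.65 = $1,717.70
Sale 3 (590) [LIFO — newest first]: 269 @ $4.70 + 127 @ $9.65 + 194 @ $6.65 = $3,779.95
Total COGS = $2,100.60 + $1,717.70 + $3,779.95 = $7,598.25
Ending inventory: 56 @ $9.65 + 152 @ $6.65 = $1,551.20

Ending inventory = $1,551.20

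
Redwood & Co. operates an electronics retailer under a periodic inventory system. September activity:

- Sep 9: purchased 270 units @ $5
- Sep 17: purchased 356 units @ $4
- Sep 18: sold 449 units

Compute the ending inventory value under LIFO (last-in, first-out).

Ending inventory = $885

Sep 18, 449 sold [LIFO — newest first]: 356 @ $4 + 93 @ $5 = $1,889
Ending inventory: 177 @ $5 = $885
Check: goods available $2,774 = COGS $1,889 + ending $885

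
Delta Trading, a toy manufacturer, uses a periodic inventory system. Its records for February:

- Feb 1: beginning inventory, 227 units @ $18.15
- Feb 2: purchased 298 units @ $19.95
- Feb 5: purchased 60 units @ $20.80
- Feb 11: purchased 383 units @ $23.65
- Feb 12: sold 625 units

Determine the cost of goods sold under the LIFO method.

COGS = $13,936.85

Feb 12, 625 sold [LIFO — newest first]: 383 @ $23.65 + 60 @ $20.80 + 182 @ $19.95 = $13,936.85
Ending inventory: 227 @ $18.15 + 116 @ $19.95 = $6,434.25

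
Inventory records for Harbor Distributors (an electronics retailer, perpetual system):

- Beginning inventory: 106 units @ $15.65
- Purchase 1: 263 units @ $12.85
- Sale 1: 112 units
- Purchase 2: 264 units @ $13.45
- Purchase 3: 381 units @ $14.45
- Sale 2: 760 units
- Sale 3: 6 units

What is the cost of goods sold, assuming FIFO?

COGS = $12,129.50

Sale 1 (112) [FIFO — oldest first]: 106 @ $15.65 + 6 @ $12.85 = $1,736.00
Sale 2 (760) [FIFO — oldest first]: 257 @ $12.85 + 264 @ $13.45 + 239 @ $14.45 = $10,306.80
Sale 3 (6) [FIFO — oldest first]: 6 @ $14.45 = $86.70
Total COGS = $1,736.00 + $10,306.80 + $86.70 = $12,129.50
Ending inventory: 136 @ $14.45 = $1,965.20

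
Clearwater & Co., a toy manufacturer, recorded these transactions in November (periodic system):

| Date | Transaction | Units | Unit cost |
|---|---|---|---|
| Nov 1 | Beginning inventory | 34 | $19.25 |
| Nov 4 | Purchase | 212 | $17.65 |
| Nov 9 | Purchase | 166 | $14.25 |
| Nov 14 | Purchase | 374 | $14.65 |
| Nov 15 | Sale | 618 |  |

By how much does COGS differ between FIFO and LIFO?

$558.40

FIFO COGS: 34 @ $19.25 + 212 @ $17.65 + 166 @ $14.25 + 206 @ $14.65 = $9,779.70
LIFO COGS: 374 @ $14.65 + 166 @ $14.25 + 78 @ $17.65 = $9,221.30
Difference = |$9,779.70 − $9,221.30| = $558.40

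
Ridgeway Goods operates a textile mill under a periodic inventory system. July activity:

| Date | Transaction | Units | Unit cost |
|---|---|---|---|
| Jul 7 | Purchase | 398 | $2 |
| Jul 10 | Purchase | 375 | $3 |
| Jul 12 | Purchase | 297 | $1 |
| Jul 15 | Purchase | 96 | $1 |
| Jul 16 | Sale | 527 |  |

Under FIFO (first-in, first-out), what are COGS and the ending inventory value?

COGS = $1,183; ending inventory = $1,131

Jul 16, 527 sold [FIFO — oldest first]: 398 @ $2 + 129 @ $3 = $1,183
Ending inventory: 246 @ $3 + 297 @ $1 + 96 @ $1 = $1,131
Check: goods available $2,314 = COGS $1,183 + ending $1,131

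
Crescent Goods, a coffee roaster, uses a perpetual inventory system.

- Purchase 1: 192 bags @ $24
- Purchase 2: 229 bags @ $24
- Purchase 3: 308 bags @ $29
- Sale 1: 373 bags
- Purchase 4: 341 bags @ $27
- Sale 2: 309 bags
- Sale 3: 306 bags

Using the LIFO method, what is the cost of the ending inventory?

Sale 1 (373) [LIFO — newest first]: 308 @ $29 + 65 @ $24 = $10,492
Sale 2 (309) [LIFO — newest first]: 309 @ $27 = $8,343
Sale 3 (306) [LIFO — newest first]: 32 @ $27 + 164 @ $24 + 110 @ $24 = $7,440
Total COGS = $10,492 + $8,343 + $7,440 = $26,275
Ending inventory: 82 @ $24 = $1,968
Check: goods available $28,243 = COGS $26,275 + ending $1,968

Ending inventory = $1,968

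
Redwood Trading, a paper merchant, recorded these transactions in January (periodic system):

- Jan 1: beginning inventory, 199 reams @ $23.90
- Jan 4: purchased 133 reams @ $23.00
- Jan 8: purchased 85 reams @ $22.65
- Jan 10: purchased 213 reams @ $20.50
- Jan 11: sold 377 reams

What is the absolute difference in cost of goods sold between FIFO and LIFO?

$725.60

FIFO COGS: 199 @ $23.90 + 133 @ $23.00 + 45 @ $22.65 = $8,834.35
LIFO COGS: 213 @ $20.50 + 85 @ $22.65 + 79 @ $23.00 = $8,108.75
Difference = |$8,834.35 − $8,108.75| = $725.60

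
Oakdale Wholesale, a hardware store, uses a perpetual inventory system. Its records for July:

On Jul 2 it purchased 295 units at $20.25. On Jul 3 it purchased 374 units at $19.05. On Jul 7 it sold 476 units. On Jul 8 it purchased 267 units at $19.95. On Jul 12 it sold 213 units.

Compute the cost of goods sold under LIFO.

COGS = $13,439.55

Jul 7, 476 sold [LIFO — newest first]: 374 @ $19.05 + 102 @ $20.25 = $9,190.20
Jul 12, 213 sold [LIFO — newest first]: 213 @ $19.95 = $4,249.35
Total COGS = $9,190.20 + $4,249.35 = $13,439.55
Ending inventory: 193 @ $20.25 + 54 @ $19.95 = $4,985.55
Check: goods available $18,425.10 = COGS $13,439.55 + ending $4,985.55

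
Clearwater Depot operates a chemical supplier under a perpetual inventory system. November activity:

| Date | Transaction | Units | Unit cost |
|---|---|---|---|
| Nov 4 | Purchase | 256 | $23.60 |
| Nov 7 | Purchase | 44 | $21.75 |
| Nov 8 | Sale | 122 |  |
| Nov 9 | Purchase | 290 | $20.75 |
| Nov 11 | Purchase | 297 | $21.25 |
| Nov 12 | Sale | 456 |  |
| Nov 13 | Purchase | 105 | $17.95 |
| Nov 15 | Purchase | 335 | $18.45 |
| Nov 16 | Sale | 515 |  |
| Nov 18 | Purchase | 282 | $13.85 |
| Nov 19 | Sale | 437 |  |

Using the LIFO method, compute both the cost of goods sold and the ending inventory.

COGS = $29,434.15; ending inventory = $1,864.40

Nov 8, 122 sold [LIFO — newest first]: 44 @ $21.75 + 78 @ $23.60 = $2,797.80
Nov 12, 456 sold [LIFO — newest first]: 297 @ $21.25 + 159 @ $20.75 = $9,610.50
Nov 16, 515 sold [LIFO — newest first]: 335 @ $18.45 + 105 @ $17.95 + 75 @ $20.75 = $9,621.75
Nov 19, 437 sold [LIFO — newest first]: 282 @ $13.85 + 56 @ $20.75 + 99 @ $23.60 = $7,404.10
Total COGS = $2,797.80 + $9,610.50 + $9,621.75 + $7,404.10 = $29,434.15
Ending inventory: 79 @ $23.60 = $1,864.40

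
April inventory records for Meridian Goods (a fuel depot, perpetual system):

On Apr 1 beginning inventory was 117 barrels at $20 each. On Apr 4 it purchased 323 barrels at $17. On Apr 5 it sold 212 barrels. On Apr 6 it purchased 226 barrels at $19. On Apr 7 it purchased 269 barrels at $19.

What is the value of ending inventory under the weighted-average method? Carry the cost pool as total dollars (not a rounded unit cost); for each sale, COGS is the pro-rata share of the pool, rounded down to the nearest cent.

Ending inventory = $13,462.89

After Apr 1: 117 on hand, pool $2,340.00 (≈ $20.0000 each)
After Apr 4: 440 on hand, pool $7,831.00 (≈ $17.7977 each)
Apr 5, sell 212: 212/440 × $7,831.00 → $3,773.11
After Apr 6: 454 on hand, pool $8,351.89 (≈ $18.3962 each)
After Apr 7: 723 on hand, pool $13,462.89 (≈ $18.6209 each)
Ending inventory (cost pool remaining) = $13,462.89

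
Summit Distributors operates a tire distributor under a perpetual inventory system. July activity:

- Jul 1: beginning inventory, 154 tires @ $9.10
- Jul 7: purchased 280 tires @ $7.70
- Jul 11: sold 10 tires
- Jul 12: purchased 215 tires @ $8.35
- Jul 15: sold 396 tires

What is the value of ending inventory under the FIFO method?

Ending inventory = $2,010.85

Jul 11, 10 sold [FIFO — oldest first]: 10 @ $9.10 = $91.00
Jul 15, 396 sold [FIFO — oldest first]: 144 @ $9.10 + 252 @ $7.70 = $3,250.80
Total COGS = $91.00 + $3,250.80 = $3,341.80
Ending inventory: 28 @ $7.70 + 215 @ $8.35 = $2,010.85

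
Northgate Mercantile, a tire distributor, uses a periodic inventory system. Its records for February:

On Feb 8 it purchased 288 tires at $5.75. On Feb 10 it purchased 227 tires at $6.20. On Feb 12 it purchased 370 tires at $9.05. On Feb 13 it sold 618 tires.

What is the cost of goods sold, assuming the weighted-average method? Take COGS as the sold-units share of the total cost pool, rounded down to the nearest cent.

COGS = $4,477.46

Feb 13, sell 618: 618/885 × $6,411.90 → $4,477.46
Ending inventory (cost pool remaining) = $1,934.44
Check: goods available $6,411.90 = COGS $4,477.46 + ending $1,934.44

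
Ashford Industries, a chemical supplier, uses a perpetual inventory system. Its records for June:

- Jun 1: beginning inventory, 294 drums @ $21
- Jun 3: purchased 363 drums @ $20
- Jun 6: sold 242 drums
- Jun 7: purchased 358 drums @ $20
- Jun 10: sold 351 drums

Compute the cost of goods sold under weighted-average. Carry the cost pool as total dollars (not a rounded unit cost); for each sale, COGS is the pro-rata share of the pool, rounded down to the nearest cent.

COGS = $12,052.61

After Jun 1: 294 on hand, pool $6,174.00 (≈ $21.0000 each)
After Jun 3: 657 on hand, pool $13,434.00 (≈ $20.4475 each)
Jun 6, sell 242: 242/657 × $13,434.00 → $4,948.29
After Jun 7: 773 on hand, pool $15,645.71 (≈ $20.2402 each)
Jun 10, sell 351: 351/773 × $15,645.71 → $7,104.32
Total COGS = $4,948.29 + $7,104.32 = $12,052.61
Ending inventory (cost pool remaining) = $8,541.39
Check: goods available $20,594.00 = COGS $12,052.61 + ending $8,541.39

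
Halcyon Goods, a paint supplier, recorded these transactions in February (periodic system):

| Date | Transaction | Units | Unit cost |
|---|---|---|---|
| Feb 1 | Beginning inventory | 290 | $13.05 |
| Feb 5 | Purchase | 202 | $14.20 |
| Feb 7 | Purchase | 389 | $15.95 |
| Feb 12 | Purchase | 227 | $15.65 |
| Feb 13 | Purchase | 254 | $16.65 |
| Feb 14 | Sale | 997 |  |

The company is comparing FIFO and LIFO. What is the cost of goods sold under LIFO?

COGS = $15,789.60

FIFO COGS: 290 @ $13.05 + 202 @ $14.20 + 389 @ $15.95 + 116 @ $15.65 = $14,672.85
LIFO COGS: 254 @ $16.65 + 227 @ $15.65 + 389 @ $15.95 + 127 @ $14.20 = $15,789.60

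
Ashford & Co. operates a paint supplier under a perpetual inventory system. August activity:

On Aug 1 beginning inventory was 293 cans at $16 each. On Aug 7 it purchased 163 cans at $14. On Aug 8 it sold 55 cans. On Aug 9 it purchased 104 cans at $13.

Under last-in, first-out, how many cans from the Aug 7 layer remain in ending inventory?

108

Aug 8, 55 sold [LIFO — newest first]: 55 @ $14 = $770
Ending inventory: 293 @ $16 + 108 @ $14 + 104 @ $13 = $7,552
Check: goods available $8,322 = COGS $770 + ending $7,552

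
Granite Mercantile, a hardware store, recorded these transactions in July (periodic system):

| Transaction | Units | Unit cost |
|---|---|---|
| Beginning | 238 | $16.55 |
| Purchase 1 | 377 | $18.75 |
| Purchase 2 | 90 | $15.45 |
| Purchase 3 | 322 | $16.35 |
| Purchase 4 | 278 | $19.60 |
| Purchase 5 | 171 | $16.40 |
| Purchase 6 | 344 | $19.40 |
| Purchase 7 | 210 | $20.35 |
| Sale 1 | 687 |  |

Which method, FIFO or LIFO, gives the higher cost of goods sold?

LIFO

FIFO COGS: 238 @ $16.55 + 377 @ $18.75 + 72 @ $15.45 = $12,120.05
LIFO COGS: 210 @ $20.35 + 344 @ $19.40 + 133 @ $16.40 = $13,128.30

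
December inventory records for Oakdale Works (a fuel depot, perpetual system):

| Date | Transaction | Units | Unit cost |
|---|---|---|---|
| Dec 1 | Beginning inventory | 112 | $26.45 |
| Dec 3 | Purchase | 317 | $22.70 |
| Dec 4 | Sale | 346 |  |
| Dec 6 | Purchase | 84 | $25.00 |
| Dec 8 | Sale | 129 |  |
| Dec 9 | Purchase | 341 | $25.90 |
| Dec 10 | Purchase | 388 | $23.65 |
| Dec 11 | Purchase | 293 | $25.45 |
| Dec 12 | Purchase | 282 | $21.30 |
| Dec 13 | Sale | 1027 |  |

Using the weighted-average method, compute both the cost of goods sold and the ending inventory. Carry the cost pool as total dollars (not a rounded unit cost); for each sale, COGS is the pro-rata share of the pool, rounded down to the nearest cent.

After Dec 1: 112 on hand, pool $2,962.40 (≈ $26.4500 each)
After Dec 3: 429 on hand, pool $10,158.30 (≈ $23.6790 each)
Dec 4, sell 346: 346/429 × $10,158.30 → $8,192.94
After Dec 6: 167 on hand, pool $4,065.36 (≈ $24.3435 each)
Dec 8, sell 129: 129/167 × $4,065.36 → $3,140.30
After Dec 9: 379 on hand, pool $9,756.96 (≈ $25.7440 each)
After Dec 10: 767 on hand, pool $18,933.16 (≈ $24.6847 each)
After Dec 11: 1060 on hand, pool $26,390.01 (≈ $24.8962 each)
After Dec 12: 1342 on hand, pool $32,396.61 (≈ $24.1405 each)
Dec 13, sell 1027: 1027/1342 × $32,396.61 → $24,792.33
Total COGS = $8,192.94 + $3,140.30 + $24,792.33 = $36,125.57
Ending inventory (cost pool remaining) = $7,604.28
Check: goods available $43,729.85 = COGS $36,125.57 + ending $7,604.28

COGS = $36,125.57; ending inventory = $7,604.28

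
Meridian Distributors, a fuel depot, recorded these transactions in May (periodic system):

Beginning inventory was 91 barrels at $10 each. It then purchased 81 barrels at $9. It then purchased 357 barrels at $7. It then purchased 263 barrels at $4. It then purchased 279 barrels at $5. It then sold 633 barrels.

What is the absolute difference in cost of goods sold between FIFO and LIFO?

$1,470

FIFO COGS: 91 @ $10 + 81 @ $9 + 357 @ $7 + 104 @ $4 = $4,554
LIFO COGS: 279 @ $5 + 263 @ $4 + 91 @ $7 = $3,084
Difference = |$4,554 − $3,084| = $1,470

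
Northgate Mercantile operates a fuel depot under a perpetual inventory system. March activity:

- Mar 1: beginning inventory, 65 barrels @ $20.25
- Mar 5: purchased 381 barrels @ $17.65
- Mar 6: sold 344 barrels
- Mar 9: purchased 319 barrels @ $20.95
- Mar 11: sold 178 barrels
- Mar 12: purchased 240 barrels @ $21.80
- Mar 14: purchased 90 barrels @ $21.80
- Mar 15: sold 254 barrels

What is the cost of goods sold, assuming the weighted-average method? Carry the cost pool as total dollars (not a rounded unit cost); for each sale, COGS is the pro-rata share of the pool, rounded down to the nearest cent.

COGS = $15,174.47

After Mar 1: 65 on hand, pool $1,316.25 (≈ $20.2500 each)
After Mar 5: 446 on hand, pool $8,040.90 (≈ $18.0289 each)
Mar 6, sell 344: 344/446 × $8,040.90 → $6,201.94
After Mar 9: 421 on hand, pool $8,522.01 (≈ $20.2423 each)
Mar 11, sell 178: 178/421 × $8,522.01 → $3,603.13
After Mar 12: 483 on hand, pool $10,150.88 (≈ $21.0163 each)
After Mar 14: 573 on hand, pool $12,112.88 (≈ $21.1394 each)
Mar 15, sell 254: 254/573 × $12,112.88 → $5,369.40
Total COGS = $6,201.94 + $3,603.13 + $5,369.40 = $15,174.47
Ending inventory (cost pool remaining) = $6,743.48
Check: goods available $21,917.95 = COGS $15,174.47 + ending $6,743.48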